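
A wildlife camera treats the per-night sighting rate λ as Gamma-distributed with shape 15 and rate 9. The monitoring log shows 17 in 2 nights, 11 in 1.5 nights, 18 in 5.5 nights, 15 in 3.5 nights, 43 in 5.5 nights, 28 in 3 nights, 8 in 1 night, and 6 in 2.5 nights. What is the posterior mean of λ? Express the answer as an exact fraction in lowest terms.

322/67

Total count: 17 + 11 + 18 + 15 + 43 + 28 + 8 + 6 = 146.
Total exposure: 2 + 1.5 + 5.5 + 3.5 + 5.5 + 3 + 1 + 2.5 = 24.5 nights.
Conjugate update: add total count to the shape and total exposure to the rate, giving Gamma(161, 67/2).
Posterior mean = α'/β' = 161/(67/2) = 322/67.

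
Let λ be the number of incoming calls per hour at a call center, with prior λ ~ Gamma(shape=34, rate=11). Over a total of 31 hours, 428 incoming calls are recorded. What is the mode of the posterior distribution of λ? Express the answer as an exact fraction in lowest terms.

461/42

Total count 428 over total exposure 31 hours.
Conjugate update: add total count to the shape and total exposure to the rate, giving Gamma(462, 42).
Posterior mode = (α'−1)/β' = 461/42.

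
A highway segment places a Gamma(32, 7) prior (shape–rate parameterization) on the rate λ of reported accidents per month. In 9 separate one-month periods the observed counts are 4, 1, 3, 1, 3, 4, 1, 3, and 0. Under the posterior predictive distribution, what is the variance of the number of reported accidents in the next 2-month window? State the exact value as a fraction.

Total count: 4 + 1 + 3 + 1 + 3 + 4 + 1 + 3 + 0 = 20.
Total exposure: 9 months.
Gamma(α, β) with Poisson data over total exposure Σt gives posterior Gamma(α+Σx, β+Σt) = Gamma(52, 16).
The posterior predictive for a window of length T is Negative Binomial with variance T·α'·(β'+T)/β'² = 2·52·18/256 = 117/16.

117/16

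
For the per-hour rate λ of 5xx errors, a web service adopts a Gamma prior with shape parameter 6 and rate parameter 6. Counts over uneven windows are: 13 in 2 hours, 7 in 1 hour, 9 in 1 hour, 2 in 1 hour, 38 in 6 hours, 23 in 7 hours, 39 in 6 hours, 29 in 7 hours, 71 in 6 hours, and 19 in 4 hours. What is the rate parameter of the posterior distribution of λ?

Total count: 13 + 7 + 9 + 2 + 38 + 23 + 39 + 29 + 71 + 19 = 250.
Total exposure: 2 + 1 + 1 + 1 + 6 + 7 + 6 + 7 + 6 + 4 = 41 hours.
Conjugate update: add total count to the shape and total exposure to the rate, giving Gamma(256, 47).

47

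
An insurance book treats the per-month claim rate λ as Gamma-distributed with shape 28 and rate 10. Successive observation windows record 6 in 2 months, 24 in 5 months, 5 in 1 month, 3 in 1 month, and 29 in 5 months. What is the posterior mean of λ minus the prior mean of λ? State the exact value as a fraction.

139/120

Total count: 6 + 24 + 5 + 3 + 29 = 67.
Total exposure: 2 + 5 + 1 + 1 + 5 = 14 months.
The Gamma prior is conjugate for the Poisson rate, so λ | data ~ Gamma(28+67, 10+14) = Gamma(95, 24).
Posterior mean = 95/24 = 95/24; prior mean = 28/10 = 14/5. Difference = 95/24 − 14/5 = 139/120.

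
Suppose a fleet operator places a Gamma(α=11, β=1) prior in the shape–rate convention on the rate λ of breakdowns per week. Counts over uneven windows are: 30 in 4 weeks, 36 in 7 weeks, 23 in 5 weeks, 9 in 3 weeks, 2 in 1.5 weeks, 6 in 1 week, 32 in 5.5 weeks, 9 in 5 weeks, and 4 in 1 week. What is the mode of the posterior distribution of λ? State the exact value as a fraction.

161/34

Total count: 30 + 36 + 23 + 9 + 2 + 6 + 32 + 9 + 4 = 151.
Total exposure: 4 + 7 + 5 + 3 + 1.5 + 1 + 5.5 + 5 + 1 = 33 weeks.
Gamma(α, β) with Poisson data over total exposure Σt gives posterior Gamma(α+Σx, β+Σt) = Gamma(162, 34).
Posterior mode = (α'−1)/β' = 161/34.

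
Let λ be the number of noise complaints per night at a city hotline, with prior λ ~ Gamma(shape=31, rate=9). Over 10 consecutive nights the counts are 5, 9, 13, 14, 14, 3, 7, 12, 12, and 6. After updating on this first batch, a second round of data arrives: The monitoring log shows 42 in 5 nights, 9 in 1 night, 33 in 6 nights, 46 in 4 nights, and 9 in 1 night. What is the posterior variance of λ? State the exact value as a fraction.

Total count: 5 + 9 + 13 + 14 + 14 + 3 + 7 + 12 + 12 + 6 = 95.
Total exposure: 10 nights.
After the first batch: Gamma(31 + 95, 9 + 10) = Gamma(126, 19).
Total count: 42 + 9 + 33 + 46 + 9 = 139.
Total exposure: 5 + 1 + 6 + 4 + 1 = 17 nights.
After the second batch: Gamma(126 + 139, 19 + 17) = Gamma(265, 36).
Posterior variance = α'/β'² = 265/1296.

265/1296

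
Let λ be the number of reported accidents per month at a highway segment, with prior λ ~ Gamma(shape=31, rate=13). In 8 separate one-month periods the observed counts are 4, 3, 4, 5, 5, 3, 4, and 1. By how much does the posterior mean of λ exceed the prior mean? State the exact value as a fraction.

Total count: 4 + 3 + 4 + 5 + 5 + 3 + 4 + 1 = 29.
Total exposure: 8 months.
Conjugate update: add total count to the shape and total exposure to the rate, giving Gamma(60, 21).
Posterior mean = 60/21 = 20/7; prior mean = 31/13 = 31/13. Difference = 20/7 − 31/13 = 43/91.

43/91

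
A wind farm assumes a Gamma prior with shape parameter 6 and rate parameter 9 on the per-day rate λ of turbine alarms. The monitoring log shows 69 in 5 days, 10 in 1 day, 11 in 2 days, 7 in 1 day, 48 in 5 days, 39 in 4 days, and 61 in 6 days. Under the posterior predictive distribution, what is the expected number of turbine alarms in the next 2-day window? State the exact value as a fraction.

Total count: 69 + 10 + 11 + 7 + 48 + 39 + 61 = 245.
Total exposure: 5 + 1 + 2 + 1 + 5 + 4 + 6 = 24 days.
Posterior: α' = 6 + 245 = 251, β' = 9 + 24 = 33.
Predictive mean over a 2-day window = T·E[λ|data] = 2·251/33 = 502/33.

502/33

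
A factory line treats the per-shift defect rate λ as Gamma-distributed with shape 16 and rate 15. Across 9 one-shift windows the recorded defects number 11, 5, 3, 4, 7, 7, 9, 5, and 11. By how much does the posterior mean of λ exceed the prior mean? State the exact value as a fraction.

Total count: 11 + 5 + 3 + 4 + 7 + 7 + 9 + 5 + 11 = 62.
Total exposure: 9 shifts.
Gamma(α, β) with Poisson data over total exposure Σt gives posterior Gamma(α+Σx, β+Σt) = Gamma(78, 24).
Posterior mean = 78/24 = 13/4; prior mean = 16/15 = 16/15. Difference = 13/4 − 16/15 = 131/60.

131/60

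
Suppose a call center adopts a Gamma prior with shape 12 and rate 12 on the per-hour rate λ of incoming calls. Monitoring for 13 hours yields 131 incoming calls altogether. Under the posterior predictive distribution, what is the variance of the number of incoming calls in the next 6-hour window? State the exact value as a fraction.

26598/625

Total count 131 over total exposure 13 hours.
Gamma(α, β) with Poisson data over total exposure Σt gives posterior Gamma(α+Σx, β+Σt) = Gamma(143, 25).
The posterior predictive for a window of length T is Negative Binomial with variance T·α'·(β'+T)/β'² = 6·143·31/625 = 26598/625.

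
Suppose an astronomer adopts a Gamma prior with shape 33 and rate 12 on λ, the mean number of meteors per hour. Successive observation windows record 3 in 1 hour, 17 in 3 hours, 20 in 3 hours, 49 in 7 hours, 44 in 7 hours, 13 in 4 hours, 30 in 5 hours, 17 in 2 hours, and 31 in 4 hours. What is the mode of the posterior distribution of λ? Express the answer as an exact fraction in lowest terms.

Total count: 3 + 17 + 20 + 49 + 44 + 13 + 30 + 17 + 31 = 224.
Total exposure: 1 + 3 + 3 + 7 + 7 + 4 + 5 + 2 + 4 = 36 hours.
Posterior: α' = 33 + 224 = 257, β' = 12 + 36 = 48.
Posterior mode = (α'−1)/β' = 256/48 = 16/3.

16/3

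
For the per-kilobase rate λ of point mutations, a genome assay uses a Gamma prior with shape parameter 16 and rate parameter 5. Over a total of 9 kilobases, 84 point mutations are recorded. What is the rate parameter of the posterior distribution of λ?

14

Total count 84 over total exposure 9 kilobases.
The Gamma prior is conjugate for the Poisson rate, so λ | data ~ Gamma(16+84, 5+9) = Gamma(100, 14).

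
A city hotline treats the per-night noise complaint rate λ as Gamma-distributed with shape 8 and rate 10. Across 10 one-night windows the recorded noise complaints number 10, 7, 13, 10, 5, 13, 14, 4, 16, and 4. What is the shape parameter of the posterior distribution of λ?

Total count: 10 + 7 + 13 + 10 + 5 + 13 + 14 + 4 + 16 + 4 = 96.
Total exposure: 10 nights.
Conjugate update: add total count to the shape and total exposure to the rate, giving Gamma(104, 20).

104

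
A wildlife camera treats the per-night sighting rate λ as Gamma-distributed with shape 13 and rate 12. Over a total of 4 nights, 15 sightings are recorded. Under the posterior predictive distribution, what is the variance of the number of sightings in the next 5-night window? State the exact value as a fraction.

735/64

Total count 15 over total exposure 4 nights.
Posterior: α' = 13 + 15 = 28, β' = 12 + 4 = 16.
The posterior predictive for a window of length T is Negative Binomial with variance T·α'·(β'+T)/β'² = 5·28·21/256 = 735/64.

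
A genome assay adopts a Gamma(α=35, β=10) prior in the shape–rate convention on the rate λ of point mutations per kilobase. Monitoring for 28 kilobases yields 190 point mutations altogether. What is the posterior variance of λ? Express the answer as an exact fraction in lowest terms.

225/1444

Total count 190 over total exposure 28 kilobases.
Posterior: α' = 35 + 190 = 225, β' = 10 + 28 = 38.
Posterior variance = α'/β'² = 225/1444.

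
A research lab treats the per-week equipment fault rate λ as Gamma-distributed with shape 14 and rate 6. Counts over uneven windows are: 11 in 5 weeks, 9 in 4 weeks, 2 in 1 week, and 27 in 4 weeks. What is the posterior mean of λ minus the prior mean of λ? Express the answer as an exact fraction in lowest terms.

Total count: 11 + 9 + 2 + 27 = 49.
Total exposure: 5 + 4 + 1 + 4 = 14 weeks.
Gamma(α, β) with Poisson data over total exposure Σt gives posterior Gamma(α+Σx, β+Σt) = Gamma(63, 20).
Posterior mean = 63/20 = 63/20; prior mean = 14/6 = 7/3. Difference = 63/20 − 7/3 = 49/60.

49/60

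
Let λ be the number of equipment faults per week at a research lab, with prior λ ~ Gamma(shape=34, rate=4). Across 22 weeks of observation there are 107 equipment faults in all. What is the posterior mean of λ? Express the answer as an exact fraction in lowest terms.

Total count 107 over total exposure 22 weeks.
By Gamma–Poisson conjugacy, the posterior is Gamma(α + Σx, β + Σt) = Gamma(34 + 107, 4 + 22) = Gamma(141, 26).
Posterior mean = α'/β' = 141/26.

141/26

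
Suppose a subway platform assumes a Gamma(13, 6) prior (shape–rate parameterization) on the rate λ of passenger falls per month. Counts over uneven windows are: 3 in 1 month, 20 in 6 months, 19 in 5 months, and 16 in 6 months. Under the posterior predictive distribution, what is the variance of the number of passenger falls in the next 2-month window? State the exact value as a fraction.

Total count: 3 + 20 + 19 + 16 = 58.
Total exposure: 1 + 6 + 5 + 6 = 18 months.
Gamma(α, β) with Poisson data over total exposure Σt gives posterior Gamma(α+Σx, β+Σt) = Gamma(71, 24).
The posterior predictive for a window of length T is Negative Binomial with variance T·α'·(β'+T)/β'² = 2·71·26/576 = 923/144.

923/144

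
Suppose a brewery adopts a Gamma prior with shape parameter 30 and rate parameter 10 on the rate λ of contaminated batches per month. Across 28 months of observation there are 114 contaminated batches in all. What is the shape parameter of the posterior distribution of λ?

Total count 114 over total exposure 28 months.
Posterior: α' = 30 + 114 = 144, β' = 10 + 28 = 38.

144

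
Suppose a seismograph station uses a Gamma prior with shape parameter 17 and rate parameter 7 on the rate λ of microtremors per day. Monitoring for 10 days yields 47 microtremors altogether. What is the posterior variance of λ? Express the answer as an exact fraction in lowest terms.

Total count 47 over total exposure 10 days.
Posterior: α' = 17 + 47 = 64, β' = 7 + 10 = 17.
Posterior variance = α'/β'² = 64/289.

64/289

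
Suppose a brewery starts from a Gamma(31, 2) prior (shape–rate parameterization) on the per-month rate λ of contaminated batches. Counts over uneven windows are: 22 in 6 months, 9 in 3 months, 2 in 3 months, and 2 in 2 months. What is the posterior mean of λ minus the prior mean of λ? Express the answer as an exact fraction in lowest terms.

Total count: 22 + 9 + 2 + 2 = 35.
Total exposure: 6 + 3 + 3 + 2 = 14 months.
Posterior: α' = 31 + 35 = 66, β' = 2 + 14 = 16.
Posterior mean = 66/16 = 33/8; prior mean = 31/2 = 31/2. Difference = 33/8 − 31/2 = -91/8.

-91/8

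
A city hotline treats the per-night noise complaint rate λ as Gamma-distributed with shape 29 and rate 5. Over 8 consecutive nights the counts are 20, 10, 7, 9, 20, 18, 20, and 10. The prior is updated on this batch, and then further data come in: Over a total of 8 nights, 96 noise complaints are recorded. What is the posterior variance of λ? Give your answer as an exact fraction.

Total count: 20 + 10 + 7 + 9 + 20 + 18 + 20 + 10 = 114.
Total exposure: 8 nights.
After the first batch: Gamma(29 + 114, 5 + 8) = Gamma(143, 13).
Total count 96 over total exposure 8 nights.
After the second batch: Gamma(143 + 96, 13 + 8) = Gamma(239, 21).
Posterior variance = α'/β'² = 239/441.

239/441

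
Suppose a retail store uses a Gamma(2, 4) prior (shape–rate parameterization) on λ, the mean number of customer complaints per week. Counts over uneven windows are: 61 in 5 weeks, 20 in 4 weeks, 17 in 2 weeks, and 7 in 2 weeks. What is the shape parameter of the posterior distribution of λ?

107

Total count: 61 + 20 + 17 + 7 = 105.
Total exposure: 5 + 4 + 2 + 2 = 13 weeks.
By Gamma–Poisson conjugacy, the posterior is Gamma(α + Σx, β + Σt) = Gamma(2 + 105, 4 + 13) = Gamma(107, 17).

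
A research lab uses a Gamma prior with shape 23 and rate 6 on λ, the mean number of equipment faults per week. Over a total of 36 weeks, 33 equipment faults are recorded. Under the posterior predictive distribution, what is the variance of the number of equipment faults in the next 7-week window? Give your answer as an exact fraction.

Total count 33 over total exposure 36 weeks.
Gamma(α, β) with Poisson data over total exposure Σt gives posterior Gamma(α+Σx, β+Σt) = Gamma(56, 42).
The posterior predictive for a window of length T is Negative Binomial with variance T·α'·(β'+T)/β'² = 7·56·49/1764 = 98/9.

98/9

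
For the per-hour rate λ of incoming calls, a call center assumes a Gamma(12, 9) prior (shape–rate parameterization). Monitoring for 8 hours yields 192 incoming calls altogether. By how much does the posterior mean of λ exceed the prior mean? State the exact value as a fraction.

Total count 192 over total exposure 8 hours.
By Gamma–Poisson conjugacy, the posterior is Gamma(α + Σx, β + Σt) = Gamma(12 + 192, 9 + 8) = Gamma(204, 17).
Posterior mean = 204/17 = 12; prior mean = 12/9 = 4/3. Difference = 12 − 4/3 = 32/3.

32/3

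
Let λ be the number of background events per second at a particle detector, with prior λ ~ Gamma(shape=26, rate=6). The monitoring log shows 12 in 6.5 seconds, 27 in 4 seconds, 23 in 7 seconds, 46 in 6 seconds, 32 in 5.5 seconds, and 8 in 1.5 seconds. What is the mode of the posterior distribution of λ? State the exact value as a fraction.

346/73

Total count: 12 + 27 + 23 + 46 + 32 + 8 = 148.
Total exposure: 6.5 + 4 + 7 + 6 + 5.5 + 1.5 = 30.5 seconds.
Posterior: α' = 26 + 148 = 174, β' = 6 + 30.5 = 73/2.
Posterior mode = (α'−1)/β' = 173/(73/2) = 346/73.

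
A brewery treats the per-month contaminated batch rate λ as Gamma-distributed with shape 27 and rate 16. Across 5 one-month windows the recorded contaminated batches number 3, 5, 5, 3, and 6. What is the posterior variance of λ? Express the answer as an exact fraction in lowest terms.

Total count: 3 + 5 + 5 + 3 + 6 = 22.
Total exposure: 5 months.
The Gamma prior is conjugate for the Poisson rate, so λ | data ~ Gamma(27+22, 16+5) = Gamma(49, 21).
Posterior variance = α'/β'² = 49/441 = 1/9.

1/9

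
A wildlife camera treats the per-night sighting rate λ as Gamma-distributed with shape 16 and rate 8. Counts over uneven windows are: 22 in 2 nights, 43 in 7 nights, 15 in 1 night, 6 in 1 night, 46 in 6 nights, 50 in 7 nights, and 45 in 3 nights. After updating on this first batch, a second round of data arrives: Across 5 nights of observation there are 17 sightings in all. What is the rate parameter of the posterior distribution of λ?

Total count: 22 + 43 + 15 + 6 + 46 + 50 + 45 = 227.
Total exposure: 2 + 7 + 1 + 1 + 6 + 7 + 3 = 27 nights.
After the first batch: Gamma(16 + 227, 8 + 27) = Gamma(243, 35).
Total count 17 over total exposure 5 nights.
After the second batch: Gamma(243 + 17, 35 + 5) = Gamma(260, 40).

40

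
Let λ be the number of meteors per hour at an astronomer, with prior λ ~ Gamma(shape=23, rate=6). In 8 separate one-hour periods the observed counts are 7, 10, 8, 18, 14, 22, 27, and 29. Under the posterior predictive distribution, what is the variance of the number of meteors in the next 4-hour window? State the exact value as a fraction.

Total count: 7 + 10 + 8 + 18 + 14 + 22 + 27 + 29 = 135.
Total exposure: 8 hours.
Posterior: α' = 23 + 135 = 158, β' = 6 + 8 = 14.
The posterior predictive for a window of length T is Negative Binomial with variance T·α'·(β'+T)/β'² = 4·158·18/196 = 2844/49.

2844/49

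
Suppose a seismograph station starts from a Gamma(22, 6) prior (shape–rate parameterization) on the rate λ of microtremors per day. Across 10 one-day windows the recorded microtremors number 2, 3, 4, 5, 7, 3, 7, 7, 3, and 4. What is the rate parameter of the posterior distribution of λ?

Total count: 2 + 3 + 4 + 5 + 7 + 3 + 7 + 7 + 3 + 4 = 45.
Total exposure: 10 days.
Conjugate update: add total count to the shape and total exposure to the rate, giving Gamma(67, 16).

16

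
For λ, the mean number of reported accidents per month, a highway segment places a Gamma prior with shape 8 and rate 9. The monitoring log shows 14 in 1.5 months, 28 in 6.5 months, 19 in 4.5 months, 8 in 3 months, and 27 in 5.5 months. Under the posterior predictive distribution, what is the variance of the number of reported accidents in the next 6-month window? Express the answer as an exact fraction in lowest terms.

624/25

Total count: 14 + 28 + 19 + 8 + 27 = 96.
Total exposure: 1.5 + 6.5 + 4.5 + 3 + 5.5 = 21 months.
Posterior: α' = 8 + 96 = 104, β' = 9 + 21 = 30.
The posterior predictive for a window of length T is Negative Binomial with variance T·α'·(β'+T)/β'² = 6·104·36/900 = 624/25.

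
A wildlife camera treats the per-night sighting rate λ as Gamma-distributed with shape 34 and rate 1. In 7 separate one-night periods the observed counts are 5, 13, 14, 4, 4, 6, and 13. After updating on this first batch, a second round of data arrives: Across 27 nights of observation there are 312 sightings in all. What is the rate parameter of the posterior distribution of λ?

35

Total count: 5 + 13 + 14 + 4 + 4 + 6 + 13 = 59.
Total exposure: 7 nights.
After the first batch: Gamma(34 + 59, 1 + 7) = Gamma(93, 8).
Total count 312 over total exposure 27 nights.
After the second batch: Gamma(93 + 312, 8 + 27) = Gamma(405, 35).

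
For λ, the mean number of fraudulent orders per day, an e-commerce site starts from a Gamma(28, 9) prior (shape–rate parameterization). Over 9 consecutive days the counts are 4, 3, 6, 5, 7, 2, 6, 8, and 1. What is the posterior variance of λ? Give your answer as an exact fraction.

35/162

Total count: 4 + 3 + 6 + 5 + 7 + 2 + 6 + 8 + 1 = 42.
Total exposure: 9 days.
Conjugate update: add total count to the shape and total exposure to the rate, giving Gamma(70, 18).
Posterior variance = α'/β'² = 70/324 = 35/162.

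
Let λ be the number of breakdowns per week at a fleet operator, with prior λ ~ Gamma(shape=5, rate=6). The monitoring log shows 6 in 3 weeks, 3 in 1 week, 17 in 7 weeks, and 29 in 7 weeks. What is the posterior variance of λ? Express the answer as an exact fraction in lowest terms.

Total count: 6 + 3 + 17 + 29 = 55.
Total exposure: 3 + 1 + 7 + 7 = 18 weeks.
By Gamma–Poisson conjugacy, the posterior is Gamma(α + Σx, β + Σt) = Gamma(5 + 55, 6 + 18) = Gamma(60, 24).
Posterior variance = α'/β'² = 60/576 = 5/48.

5/48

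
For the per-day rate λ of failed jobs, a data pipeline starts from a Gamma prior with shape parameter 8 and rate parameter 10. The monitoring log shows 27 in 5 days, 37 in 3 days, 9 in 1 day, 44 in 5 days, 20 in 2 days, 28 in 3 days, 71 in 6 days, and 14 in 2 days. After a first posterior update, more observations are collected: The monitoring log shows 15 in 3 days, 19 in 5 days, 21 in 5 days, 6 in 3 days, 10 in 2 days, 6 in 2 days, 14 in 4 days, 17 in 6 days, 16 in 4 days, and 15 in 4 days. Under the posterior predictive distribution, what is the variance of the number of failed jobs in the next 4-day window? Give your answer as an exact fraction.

125452/5625

Total count: 27 + 37 + 9 + 44 + 20 + 28 + 71 + 14 = 250.
Total exposure: 5 + 3 + 1 + 5 + 2 + 3 + 6 + 2 = 27 days.
After the first batch: Gamma(8 + 250, 10 + 27) = Gamma(258, 37).
Total count: 15 + 19 + 21 + 6 + 10 + 6 + 14 + 17 + 16 + 15 = 139.
Total exposure: 3 + 5 + 5 + 3 + 2 + 2 + 4 + 6 + 4 + 4 = 38 days.
After the second batch: Gamma(258 + 139, 37 + 38) = Gamma(397, 75).
The posterior predictive for a window of length T is Negative Binomial with variance T·α'·(β'+T)/β'² = 4·397·79/5625 = 125452/5625.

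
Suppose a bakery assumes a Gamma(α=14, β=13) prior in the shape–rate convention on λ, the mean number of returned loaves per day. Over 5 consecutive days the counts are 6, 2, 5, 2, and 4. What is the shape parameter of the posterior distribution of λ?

Total count: 6 + 2 + 5 + 2 + 4 = 19.
Total exposure: 5 days.
By Gamma–Poisson conjugacy, the posterior is Gamma(α + Σx, β + Σt) = Gamma(14 + 19, 13 + 5) = Gamma(33, 18).

33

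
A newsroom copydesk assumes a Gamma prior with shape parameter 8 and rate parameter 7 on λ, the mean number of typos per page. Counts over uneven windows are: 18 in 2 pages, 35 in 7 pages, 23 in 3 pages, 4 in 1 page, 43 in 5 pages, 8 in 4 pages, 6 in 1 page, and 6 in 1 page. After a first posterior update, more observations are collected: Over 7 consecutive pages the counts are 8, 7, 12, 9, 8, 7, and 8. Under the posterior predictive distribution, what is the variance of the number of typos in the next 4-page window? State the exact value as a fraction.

Total count: 18 + 35 + 23 + 4 + 43 + 8 + 6 + 6 = 143.
Total exposure: 2 + 7 + 3 + 1 + 5 + 4 + 1 + 1 = 24 pages.
After the first batch: Gamma(8 + 143, 7 + 24) = Gamma(151, 31).
Total count: 8 + 7 + 12 + 9 + 8 + 7 + 8 = 59.
Total exposure: 7 pages.
After the second batch: Gamma(151 + 59, 31 + 7) = Gamma(210, 38).
The posterior predictive for a window of length T is Negative Binomial with variance T·α'·(β'+T)/β'² = 4·210·42/1444 = 8820/361.

8820/361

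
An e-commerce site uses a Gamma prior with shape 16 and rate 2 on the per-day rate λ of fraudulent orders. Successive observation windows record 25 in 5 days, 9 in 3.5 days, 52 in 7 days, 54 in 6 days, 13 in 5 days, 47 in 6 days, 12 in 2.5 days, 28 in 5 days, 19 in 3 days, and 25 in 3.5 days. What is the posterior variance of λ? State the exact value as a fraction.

1200/9409

Total count: 25 + 9 + 52 + 54 + 13 + 47 + 12 + 28 + 19 + 25 = 284.
Total exposure: 5 + 3.5 + 7 + 6 + 5 + 6 + 2.5 + 5 + 3 + 3.5 = 46.5 days.
Posterior: α' = 16 + 284 = 300, β' = 2 + 46.5 = 97/2.
Posterior variance = α'/β'² = 300/(9409/4) = 1200/9409.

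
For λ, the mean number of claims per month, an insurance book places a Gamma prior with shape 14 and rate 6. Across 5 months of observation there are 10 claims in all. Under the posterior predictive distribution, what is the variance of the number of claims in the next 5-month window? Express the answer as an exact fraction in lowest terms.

Total count 10 over total exposure 5 months.
Posterior: α' = 14 + 10 = 24, β' = 6 + 5 = 11.
The posterior predictive for a window of length T is Negative Binomial with variance T·α'·(β'+T)/β'² = 5·24·16/121 = 1920/121.

1920/121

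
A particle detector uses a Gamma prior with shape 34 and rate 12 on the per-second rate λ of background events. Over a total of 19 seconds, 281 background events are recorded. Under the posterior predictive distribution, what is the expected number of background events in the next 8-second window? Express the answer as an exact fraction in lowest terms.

Total count 281 over total exposure 19 seconds.
Posterior: α' = 34 + 281 = 315, β' = 12 + 19 = 31.
Predictive mean over an 8-second window = T·E[λ|data] = 8·315/31 = 2520/31.

2520/31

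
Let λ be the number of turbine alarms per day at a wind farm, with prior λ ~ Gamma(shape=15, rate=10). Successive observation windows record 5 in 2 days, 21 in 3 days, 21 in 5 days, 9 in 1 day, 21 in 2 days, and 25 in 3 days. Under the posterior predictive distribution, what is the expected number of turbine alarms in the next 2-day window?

Total count: 5 + 21 + 21 + 9 + 21 + 25 = 102.
Total exposure: 2 + 3 + 5 + 1 + 2 + 3 = 16 days.
Conjugate update: add total count to the shape and total exposure to the rate, giving Gamma(117, 26).
Predictive mean over a 2-day window = T·E[λ|data] = 2·117/26 = 9.

9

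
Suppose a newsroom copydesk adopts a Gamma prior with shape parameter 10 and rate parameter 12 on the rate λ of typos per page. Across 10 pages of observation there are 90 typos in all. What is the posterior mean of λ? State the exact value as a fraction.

Total count 90 over total exposure 10 pages.
By Gamma–Poisson conjugacy, the posterior is Gamma(α + Σx, β + Σt) = Gamma(10 + 90, 12 + 10) = Gamma(100, 22).
Posterior mean = α'/β' = 100/22 = 50/11.

50/11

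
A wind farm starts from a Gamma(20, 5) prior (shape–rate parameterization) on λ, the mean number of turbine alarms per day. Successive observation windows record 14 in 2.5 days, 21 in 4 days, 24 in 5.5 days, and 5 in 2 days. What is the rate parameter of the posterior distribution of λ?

19

Total count: 14 + 21 + 24 + 5 = 64.
Total exposure: 2.5 + 4 + 5.5 + 2 = 14 days.
Posterior: α' = 20 + 64 = 84, β' = 5 + 14 = 19.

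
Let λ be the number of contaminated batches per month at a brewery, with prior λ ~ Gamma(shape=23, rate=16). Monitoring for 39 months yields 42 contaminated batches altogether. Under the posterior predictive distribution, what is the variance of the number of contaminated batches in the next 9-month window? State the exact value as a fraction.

7488/605

Total count 42 over total exposure 39 months.
By Gamma–Poisson conjugacy, the posterior is Gamma(α + Σx, β + Σt) = Gamma(23 + 42, 16 + 39) = Gamma(65, 55).
The posterior predictive for a window of length T is Negative Binomial with variance T·α'·(β'+T)/β'² = 9·65·64/3025 = 7488/605.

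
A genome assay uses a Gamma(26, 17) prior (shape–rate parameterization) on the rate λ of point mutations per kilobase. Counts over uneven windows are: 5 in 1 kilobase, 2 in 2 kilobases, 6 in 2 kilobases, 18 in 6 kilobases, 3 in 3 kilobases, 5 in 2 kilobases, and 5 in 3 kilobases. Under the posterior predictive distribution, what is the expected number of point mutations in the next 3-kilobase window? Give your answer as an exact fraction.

Total count: 5 + 2 + 6 + 18 + 3 + 5 + 5 = 44.
Total exposure: 1 + 2 + 2 + 6 + 3 + 2 + 3 = 19 kilobases.
The Gamma prior is conjugate for the Poisson rate, so λ | data ~ Gamma(26+44, 17+19) = Gamma(70, 36).
Predictive mean over a 3-kilobase window = T·E[λ|data] = 3·70/36 = 35/6.

35/6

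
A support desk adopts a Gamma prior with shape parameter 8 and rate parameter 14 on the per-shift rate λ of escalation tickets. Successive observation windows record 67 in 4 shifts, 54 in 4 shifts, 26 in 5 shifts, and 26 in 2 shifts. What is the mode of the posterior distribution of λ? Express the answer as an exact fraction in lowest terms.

180/29

Total count: 67 + 54 + 26 + 26 = 173.
Total exposure: 4 + 4 + 5 + 2 = 15 shifts.
The Gamma prior is conjugate for the Poisson rate, so λ | data ~ Gamma(8+173, 14+15) = Gamma(181, 29).
Posterior mode = (α'−1)/β' = 180/29.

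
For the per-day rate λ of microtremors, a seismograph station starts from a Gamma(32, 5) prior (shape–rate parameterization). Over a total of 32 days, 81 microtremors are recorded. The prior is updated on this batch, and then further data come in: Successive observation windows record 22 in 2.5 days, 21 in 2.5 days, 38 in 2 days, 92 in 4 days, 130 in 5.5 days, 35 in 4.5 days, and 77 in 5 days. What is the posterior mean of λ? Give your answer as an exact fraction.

Total count 81 over total exposure 32 days.
After the first batch: Gamma(32 + 81, 5 + 32) = Gamma(113, 37).
Total count: 22 + 21 + 38 + 92 + 130 + 35 + 77 = 415.
Total exposure: 2.5 + 2.5 + 2 + 4 + 5.5 + 4.5 + 5 = 26 days.
After the second batch: Gamma(113 + 415, 37 + 26) = Gamma(528, 63).
Posterior mean = α'/β' = 528/63 = 176/21.

176/21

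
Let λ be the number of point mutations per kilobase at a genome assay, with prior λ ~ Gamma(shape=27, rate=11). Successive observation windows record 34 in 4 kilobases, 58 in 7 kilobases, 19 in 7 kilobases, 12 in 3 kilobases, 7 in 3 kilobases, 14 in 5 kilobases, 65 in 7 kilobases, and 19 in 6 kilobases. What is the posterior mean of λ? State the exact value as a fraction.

Total count: 34 + 58 + 19 + 12 + 7 + 14 + 65 + 19 = 228.
Total exposure: 4 + 7 + 7 + 3 + 3 + 5 + 7 + 6 = 42 kilobases.
By Gamma–Poisson conjugacy, the posterior is Gamma(α + Σx, β + Σt) = Gamma(27 + 228, 11 + 42) = Gamma(255, 53).
Posterior mean = α'/β' = 255/53.

255/53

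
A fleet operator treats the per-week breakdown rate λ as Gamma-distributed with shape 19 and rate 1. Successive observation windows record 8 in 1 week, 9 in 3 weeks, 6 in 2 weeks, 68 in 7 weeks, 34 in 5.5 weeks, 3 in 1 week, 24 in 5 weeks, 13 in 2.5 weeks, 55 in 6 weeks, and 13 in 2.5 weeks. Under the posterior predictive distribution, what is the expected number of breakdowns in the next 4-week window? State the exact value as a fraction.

2016/73

Total count: 8 + 9 + 6 + 68 + 34 + 3 + 24 + 13 + 55 + 13 = 233.
Total exposure: 1 + 3 + 2 + 7 + 5.5 + 1 + 5 + 2.5 + 6 + 2.5 = 35.5 weeks.
Conjugate update: add total count to the shape and total exposure to the rate, giving Gamma(252, 73/2).
Predictive mean over a 4-week window = T·E[λ|data] = 4·252/(73/2) = 2016/73.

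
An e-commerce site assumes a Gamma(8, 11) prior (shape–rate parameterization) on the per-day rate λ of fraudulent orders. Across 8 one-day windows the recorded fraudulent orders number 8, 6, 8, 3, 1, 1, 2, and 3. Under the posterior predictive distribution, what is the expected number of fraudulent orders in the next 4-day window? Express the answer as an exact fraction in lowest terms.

160/19

Total count: 8 + 6 + 8 + 3 + 1 + 1 + 2 + 3 = 32.
Total exposure: 8 days.
Posterior: α' = 8 + 32 = 40, β' = 11 + 8 = 19.
Predictive mean over a 4-day window = T·E[λ|data] = 4·40/19 = 160/19.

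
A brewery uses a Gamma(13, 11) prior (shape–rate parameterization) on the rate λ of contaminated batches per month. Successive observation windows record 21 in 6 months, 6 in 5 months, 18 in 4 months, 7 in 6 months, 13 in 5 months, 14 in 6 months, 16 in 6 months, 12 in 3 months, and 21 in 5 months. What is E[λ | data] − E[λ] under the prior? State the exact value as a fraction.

Total count: 21 + 6 + 18 + 7 + 13 + 14 + 16 + 12 + 21 = 128.
Total exposure: 6 + 5 + 4 + 6 + 5 + 6 + 6 + 3 + 5 = 46 months.
Conjugate update: add total count to the shape and total exposure to the rate, giving Gamma(141, 57).
Posterior mean = 141/57 = 47/19; prior mean = 13/11 = 13/11. Difference = 47/19 − 13/11 = 270/209.

270/209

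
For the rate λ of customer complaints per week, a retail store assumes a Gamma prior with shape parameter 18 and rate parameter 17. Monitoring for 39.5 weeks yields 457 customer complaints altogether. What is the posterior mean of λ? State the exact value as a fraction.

950/113

Total count 457 over total exposure 39.5 weeks.
The Gamma prior is conjugate for the Poisson rate, so λ | data ~ Gamma(18+457, 17+39.5) = Gamma(475, 113/2).
Posterior mean = α'/β' = 475/(113/2) = 950/113.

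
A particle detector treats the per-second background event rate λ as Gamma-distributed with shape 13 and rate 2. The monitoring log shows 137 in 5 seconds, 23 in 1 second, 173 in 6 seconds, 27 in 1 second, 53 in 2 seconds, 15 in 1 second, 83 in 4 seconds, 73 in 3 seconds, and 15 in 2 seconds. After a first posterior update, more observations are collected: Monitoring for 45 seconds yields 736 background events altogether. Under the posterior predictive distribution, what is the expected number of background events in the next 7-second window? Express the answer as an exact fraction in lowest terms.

Total count: 137 + 23 + 173 + 27 + 53 + 15 + 83 + 73 + 15 = 599.
Total exposure: 5 + 1 + 6 + 1 + 2 + 1 + 4 + 3 + 2 = 25 seconds.
After the first batch: Gamma(13 + 599, 2 + 25) = Gamma(612, 27).
Total count 736 over total exposure 45 seconds.
After the second batch: Gamma(612 + 736, 27 + 45) = Gamma(1348, 72).
Predictive mean over a 7-second window = T·E[λ|data] = 7·1348/72 = 2359/18.

2359/18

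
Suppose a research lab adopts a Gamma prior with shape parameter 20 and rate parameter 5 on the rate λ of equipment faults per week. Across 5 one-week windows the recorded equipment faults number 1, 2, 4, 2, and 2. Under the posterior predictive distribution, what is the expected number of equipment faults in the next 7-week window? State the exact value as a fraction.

Total count: 1 + 2 + 4 + 2 + 2 = 11.
Total exposure: 5 weeks.
The Gamma prior is conjugate for the Poisson rate, so λ | data ~ Gamma(20+11, 5+5) = Gamma(31, 10).
Predictive mean over a 7-week window = T·E[λ|data] = 7·31/10 = 217/10.

217/10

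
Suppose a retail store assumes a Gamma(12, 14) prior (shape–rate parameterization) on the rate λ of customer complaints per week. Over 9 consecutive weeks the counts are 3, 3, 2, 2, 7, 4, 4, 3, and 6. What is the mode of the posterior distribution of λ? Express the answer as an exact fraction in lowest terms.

45/23

Total count: 3 + 3 + 2 + 2 + 7 + 4 + 4 + 3 + 6 = 34.
Total exposure: 9 weeks.
Conjugate update: add total count to the shape and total exposure to the rate, giving Gamma(46, 23).
Posterior mode = (α'−1)/β' = 45/23.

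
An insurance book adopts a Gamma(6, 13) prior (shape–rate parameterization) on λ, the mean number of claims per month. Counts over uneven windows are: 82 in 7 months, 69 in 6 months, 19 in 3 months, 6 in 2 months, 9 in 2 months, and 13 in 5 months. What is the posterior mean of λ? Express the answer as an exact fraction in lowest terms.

102/19

Total count: 82 + 69 + 19 + 6 + 9 + 13 = 198.
Total exposure: 7 + 6 + 3 + 2 + 2 + 5 = 25 months.
The Gamma prior is conjugate for the Poisson rate, so λ | data ~ Gamma(6+198, 13+25) = Gamma(204, 38).
Posterior mean = α'/β' = 204/38 = 102/19.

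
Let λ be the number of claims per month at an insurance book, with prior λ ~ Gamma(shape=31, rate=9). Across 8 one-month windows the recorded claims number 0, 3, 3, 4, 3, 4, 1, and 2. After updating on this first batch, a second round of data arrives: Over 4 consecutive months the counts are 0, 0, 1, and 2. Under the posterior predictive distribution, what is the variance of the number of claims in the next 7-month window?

Total count: 0 + 3 + 3 + 4 + 3 + 4 + 1 + 2 = 20.
Total exposure: 8 months.
After the first batch: Gamma(31 + 20, 9 + 8) = Gamma(51, 17).
Total count: 0 + 0 + 1 + 2 = 3.
Total exposure: 4 months.
After the second batch: Gamma(51 + 3, 17 + 4) = Gamma(54, 21).
The posterior predictive for a window of length T is Negative Binomial with variance T·α'·(β'+T)/β'² = 7·54·28/441 = 24.

24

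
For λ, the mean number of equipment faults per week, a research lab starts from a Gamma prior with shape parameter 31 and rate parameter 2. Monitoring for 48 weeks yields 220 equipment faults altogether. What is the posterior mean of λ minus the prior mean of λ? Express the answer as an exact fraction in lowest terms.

Total count 220 over total exposure 48 weeks.
Conjugate update: add total count to the shape and total exposure to the rate, giving Gamma(251, 50).
Posterior mean = 251/50 = 251/50; prior mean = 31/2 = 31/2. Difference = 251/50 − 31/2 = -262/25.

-262/25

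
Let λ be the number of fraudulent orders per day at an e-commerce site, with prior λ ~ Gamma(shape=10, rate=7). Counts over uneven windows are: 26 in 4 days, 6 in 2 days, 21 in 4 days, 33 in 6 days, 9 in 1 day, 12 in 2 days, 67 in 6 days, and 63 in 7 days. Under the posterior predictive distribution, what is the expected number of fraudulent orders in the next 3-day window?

19

Total count: 26 + 6 + 21 + 33 + 9 + 12 + 67 + 63 = 237.
Total exposure: 4 + 2 + 4 + 6 + 1 + 2 + 6 + 7 = 32 days.
Gamma(α, β) with Poisson data over total exposure Σt gives posterior Gamma(α+Σx, β+Σt) = Gamma(247, 39).
Predictive mean over a 3-day window = T·E[λ|data] = 3·247/39 = 19.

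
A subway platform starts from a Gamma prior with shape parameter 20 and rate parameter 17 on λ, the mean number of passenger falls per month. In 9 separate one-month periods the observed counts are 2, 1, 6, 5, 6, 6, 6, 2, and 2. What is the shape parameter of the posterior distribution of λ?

56

Total count: 2 + 1 + 6 + 5 + 6 + 6 + 6 + 2 + 2 = 36.
Total exposure: 9 months.
The Gamma prior is conjugate for the Poisson rate, so λ | data ~ Gamma(20+36, 17+9) = Gamma(56, 26).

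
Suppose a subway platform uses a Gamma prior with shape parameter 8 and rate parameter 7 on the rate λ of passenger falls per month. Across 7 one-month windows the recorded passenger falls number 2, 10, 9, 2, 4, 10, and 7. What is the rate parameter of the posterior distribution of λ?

Total count: 2 + 10 + 9 + 2 + 4 + 10 + 7 = 44.
Total exposure: 7 months.
Conjugate update: add total count to the shape and total exposure to the rate, giving Gamma(52, 14).

14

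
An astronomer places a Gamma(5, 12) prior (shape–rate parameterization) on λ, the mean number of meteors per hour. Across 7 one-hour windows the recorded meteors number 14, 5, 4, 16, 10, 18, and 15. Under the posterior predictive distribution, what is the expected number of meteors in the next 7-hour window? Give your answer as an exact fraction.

Total count: 14 + 5 + 4 + 16 + 10 + 18 + 15 = 82.
Total exposure: 7 hours.
Gamma(α, β) with Poisson data over total exposure Σt gives posterior Gamma(α+Σx, β+Σt) = Gamma(87, 19).
Predictive mean over a 7-hour window = T·E[λ|data] = 7·87/19 = 609/19.

609/19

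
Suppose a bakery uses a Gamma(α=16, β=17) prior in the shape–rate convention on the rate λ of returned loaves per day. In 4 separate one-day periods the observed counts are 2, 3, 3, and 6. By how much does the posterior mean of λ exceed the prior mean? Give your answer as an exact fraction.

58/119

Total count: 2 + 3 + 3 + 6 = 14.
Total exposure: 4 days.
Posterior: α' = 16 + 14 = 30, β' = 17 + 4 = 21.
Posterior mean = 30/21 = 10/7; prior mean = 16/17 = 16/17. Difference = 10/7 − 16/17 = 58/119.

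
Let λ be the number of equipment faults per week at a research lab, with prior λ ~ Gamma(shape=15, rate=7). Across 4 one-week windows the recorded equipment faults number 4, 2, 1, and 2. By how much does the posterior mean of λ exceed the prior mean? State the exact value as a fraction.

Total count: 4 + 2 + 1 + 2 = 9.
Total exposure: 4 weeks.
Posterior: α' = 15 + 9 = 24, β' = 7 + 4 = 11.
Posterior mean = 24/11 = 24/11; prior mean = 15/7 = 15/7. Difference = 24/11 − 15/7 = 3/77.

3/77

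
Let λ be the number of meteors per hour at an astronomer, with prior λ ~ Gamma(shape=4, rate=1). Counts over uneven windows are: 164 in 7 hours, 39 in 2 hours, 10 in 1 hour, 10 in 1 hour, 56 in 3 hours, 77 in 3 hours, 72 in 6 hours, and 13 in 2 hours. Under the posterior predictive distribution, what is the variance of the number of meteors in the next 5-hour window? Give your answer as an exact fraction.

Total count: 164 + 39 + 10 + 10 + 56 + 77 + 72 + 13 = 441.
Total exposure: 7 + 2 + 1 + 1 + 3 + 3 + 6 + 2 = 25 hours.
Gamma(α, β) with Poisson data over total exposure Σt gives posterior Gamma(α+Σx, β+Σt) = Gamma(445, 26).
The posterior predictive for a window of length T is Negative Binomial with variance T·α'·(β'+T)/β'² = 5·445·31/676 = 68975/676.

68975/676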